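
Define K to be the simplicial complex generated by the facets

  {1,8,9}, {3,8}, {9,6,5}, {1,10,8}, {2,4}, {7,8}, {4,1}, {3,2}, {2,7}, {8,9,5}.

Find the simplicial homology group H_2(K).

Order the vertices as 1 < 2 < 3 < 4 < 5 < 6 < 7 < 8 < 9 < 10. Listing each simplex with vertices in this order, K has dimension 2 with simplices:

  0-simplices (10): [1], [2], [3], [4], [5], [6], [7], [8], [9], [10]
  1-simplices (15): [1,4], [1,8], [1,9], [1,10], [2,3], [2,4], [2,7], [3,8], [5,6], [5,8], [5,9], [6,9], [7,8], [8,9], [8,10]
  2-simplices (4): [1,8,9], [1,8,10], [5,6,9], [5,8,9]

so the chain groups are C_0 ≅ Z^10, C_1 ≅ Z^15, C_2 ≅ Z^4.

The boundary map ∂_1: C_1 → C_0 sends each edge [p,q] (with p < q) to q − p.
This gives a 10×15 integer matrix of rank 9; reducing to Smith normal form yields diagonal entries (1,1,1,1,1,1,1,1,1).

∂_2: C_2 → C_1 maps a triangle to the signed sum of its edges. For instance
  ∂[1,8,9] = [8,9] − [1,9] + [1,8],
  ∂[5,8,9] = [8,9] − [5,9] + [5,8].
The 15×4 boundary matrix has rank 4 and Smith normal form diag(1,1,1,1).

Computing H_k = (kernel of ∂_k) / (image of ∂_{k+1}):

  H_2: rank ker ∂_2 − rank ∂_3 = (4 − 4) − 0 = 0, and there is no ∂_3, so H_2 ≅ 0.

H_2 = 0.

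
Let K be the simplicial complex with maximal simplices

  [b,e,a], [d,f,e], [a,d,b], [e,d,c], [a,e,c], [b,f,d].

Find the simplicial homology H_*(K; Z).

H_0 ≅ Z,  H_1 ≅ Z,  H_2 = 0.

Take the total order a < b < c < d < e < f on the vertex set. Then K (dimension 2) consists of the simplices:

  0-simplices (6): a, b, c, d, e, f
  1-simplices (12): ab, ac, ad, ae, bd, be, bf, cd, ce, de, df, ef
  2-simplices (6): abd, abe, ace, bdf, cde, def

Hence C_0 ≅ Z^6, C_1 ≅ Z^12, C_2 ≅ Z^6.

∂_1: C_1 → C_0 maps an edge to its endpoints' difference, ∂[p,q] = q − p. For instance
  ∂de = e − d.
This gives a 6×12 integer matrix of rank 5; reducing to Smith normal form yields diagonal entries (1,1,1,1,1).

∂_2: C_2 → C_1 maps a triangle to the signed sum of its edges. For instance
  ∂abd = bd − ad + ab,
  ∂cde = de − ce + cd.
The 12×6 boundary matrix has rank 6 and Smith normal form diag(1,1,1,1,1,1).

Computing H_k = (kernel of ∂_k) / (image of ∂_{k+1}):

  H_0: rank C_0 − rank ∂_1 = 6 − 5 = 1, and the invariant factors of ∂_1 are all 1, so H_0 = Z.
  H_1: rank ker ∂_1 − rank ∂_2 = (12 − 5) − 6 = 1, and the invariant factors of ∂_2 are all 1, so H_1 = Z.
  H_2: rank ker ∂_2 − rank ∂_3 = (6 − 6) − 0 = 0, and there is no ∂_3, so H_2 = 0.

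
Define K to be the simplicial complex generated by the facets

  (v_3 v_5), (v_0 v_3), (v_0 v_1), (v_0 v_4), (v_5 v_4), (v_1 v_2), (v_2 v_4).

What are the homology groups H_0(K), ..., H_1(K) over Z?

H_0 = Z,  H_1 = Z^2.

Fix the vertex order v_0 < v_1 < v_2 < v_3 < v_4 < v_5 and write every simplex with vertices in increasing order. Then dim K = 1 and the simplices of K are:

  0-simplices (6): [v_0], [v_1], [v_2], [v_3], [v_4], [v_5]
  1-simplices (7): [v_0,v_1], [v_0,v_3], [v_0,v_4], [v_1,v_2], [v_2,v_4], [v_3,v_5], [v_4,v_5]

Hence C_0 ≅ Z^6, C_1 ≅ Z^7.

The boundary map ∂_1: C_1 → C_0 is given by ∂[p,q] = [q] − [p].
The resulting 6×7 matrix has rank 5, and its Smith normal form has invariant factors (1,1,1,1,1).

Computing H_k = (kernel of ∂_k) / (image of ∂_{k+1}):

  H_0: rank C_0 − rank ∂_1 = 6 − 5 = 1, and the invariant factors of ∂_1 are all 1, so H_0 ≅ Z.
  H_1: rank ker ∂_1 − rank ∂_2 = (7 − 5) − 0 = 2, and there is no ∂_2, so H_1 ≅ Z^2.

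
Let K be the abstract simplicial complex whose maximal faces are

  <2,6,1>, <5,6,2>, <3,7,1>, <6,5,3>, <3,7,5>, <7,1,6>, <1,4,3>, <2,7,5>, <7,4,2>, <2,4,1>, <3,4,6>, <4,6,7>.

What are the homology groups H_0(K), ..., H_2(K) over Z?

H_0 ≅ Z,  H_1 ≅ Z_2,  H_2 = 0.

Order the vertices as 1 < 2 < 3 < 4 < 5 < 6 < 7. Listing each simplex with vertices in this order, K has dimension 2 with simplices:

  0-simplices (7): [1], [2], [3], [4], [5], [6], [7]
  1-simplices (18): [1,2], [1,3], [1,4], [1,6], [1,7], [2,4], [2,5], [2,6], [2,7], [3,4], [3,5], [3,6], [3,7], [4,6], [4,7], [5,6], [5,7], [6,7]
  2-simplices (12): [1,2,4], [1,2,6], [1,3,4], [1,3,7], [1,6,7], [2,4,7], [2,5,6], [2,5,7], [3,4,6], [3,5,6], [3,5,7], [4,6,7]

giving chain groups C_0 ≅ Z^7, C_1 ≅ Z^18, C_2 ≅ Z^12.

The boundary map ∂_1: C_1 → C_0 maps an edge to its endpoints' difference, ∂[p,q] = q − p.
As a 7×18 matrix over Z this has rank 6, with invariant factors (1,1,1,1,1,1).

∂_2: C_2 → C_1 acts by ∂[p,q,r] = [q,r] − [p,r] + [p,q]. For instance
  ∂[4,6,7] = [6,7] − [4,7] + [4,6],
  ∂[1,6,7] = [6,7] − [1,7] + [1,6].
The resulting 18×12 matrix has rank 12, and its Smith normal form has invariant factors (1,1,1,1,1,1,1,1,1,1,1,2).

Computing H_k = (kernel of ∂_k) / (image of ∂_{k+1}):

  H_0: rank C_0 − rank ∂_1 = 7 − 6 = 1, and the invariant factors of ∂_1 are all 1, so H_0 ≅ Z.
  H_1: rank ker ∂_1 − rank ∂_2 = (18 − 6) − 12 = 0, and ∂_2 has invariant factor 2 > 1, so H_1 ≅ Z_2.
  H_2: rank ker ∂_2 − rank ∂_3 = (12 − 12) − 0 = 0, and there is no ∂_3, so H_2 ≅ 0.

As a check, the Euler characteristic is 7 − 18 + 12 = 1, which agrees with 1 − 0 + 0 = 1.
(K is a triangulation of the real projective plane RP^2.)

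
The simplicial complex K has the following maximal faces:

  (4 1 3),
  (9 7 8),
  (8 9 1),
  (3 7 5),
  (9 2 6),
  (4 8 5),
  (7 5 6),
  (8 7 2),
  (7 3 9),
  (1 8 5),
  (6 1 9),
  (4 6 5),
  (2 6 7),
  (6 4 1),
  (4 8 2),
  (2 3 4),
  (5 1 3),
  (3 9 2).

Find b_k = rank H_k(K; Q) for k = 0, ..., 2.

Take the total order 1 < 2 < 3 < 4 < 5 < 6 < 7 < 8 < 9 on the vertex set. Then K (dimension 2) consists of the simplices:

  0-simplices (9): [1], [2], [3], [4], [5], [6], [7], [8], [9]
  1-simplices (27): (27 of them)
  2-simplices (18): [1,3,4], [1,3,5], [1,4,6], [1,5,8], [1,6,9], [1,8,9], [2,3,4], [2,3,9], [2,4,8], [2,6,7], [2,6,9], [2,7,8], [3,5,7], [3,7,9], [4,5,6], [4,5,8], [5,6,7], [7,8,9]

giving chain groups C_0 ≅ Z^9, C_1 ≅ Z^27, C_2 ≅ Z^18.

∂_1: C_1 → C_0 sends each edge [p,q] (with p < q) to q − p.
The resulting 9×27 matrix has rank 8, and its Smith normal form has invariant factors (1,1,1,1,1,1,1,1).

∂_2: C_2 → C_1 sends each 2-simplex [p,q,r] to [q,r] − [p,r] + [p,q]. For instance
  ∂[1,8,9] = [8,9] − [1,9] + [1,8],
  ∂[2,7,8] = [7,8] − [2,8] + [2,7].
This gives a 27×18 integer matrix of rank 18; reducing to Smith normal form yields diagonal entries (1,1,1,1,1,1,1,1,1,1,1,1,1,1,1,1,1,2).

Reading off H_k = ker ∂_k / im ∂_{k+1}:

  H_0: rank C_0 − rank ∂_1 = 9 − 8 = 1, and the invariant factors of ∂_1 are all 1, so H_0 = Z.
  H_1: rank ker ∂_1 − rank ∂_2 = (27 − 8) − 18 = 1, and ∂_2 has invariant factor 2 > 1, so H_1 = Z ⊕ Z/2Z.
  H_2: rank ker ∂_2 − rank ∂_3 = (18 − 18) − 0 = 0, and there is no ∂_3, so H_2 = 0.

Hence the Betti numbers are b_0 = 1, b_1 = 1, b_2 = 0.

b_0 = 1, b_1 = 1, b_2 = 0.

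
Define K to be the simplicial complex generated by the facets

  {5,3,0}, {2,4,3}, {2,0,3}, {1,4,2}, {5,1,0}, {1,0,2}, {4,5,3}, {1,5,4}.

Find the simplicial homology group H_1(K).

H_1 ≅ 0.

Order the vertices as 0 < 1 < 2 < 3 < 4 < 5. Listing each simplex with vertices in this order, K has dimension 2 with simplices:

  0-simplices (6): [0], [1], [2], [3], [4], [5]
  1-simplices (12): [0,1], [0,2], [0,3], [0,5], [1,2], [1,4], [1,5], [2,3], [2,4], [3,4], [3,5], [4,5]
  2-simplices (8): [0,1,2], [0,1,5], [0,2,3], [0,3,5], [1,2,4], [1,4,5], [2,3,4], [3,4,5]

Hence C_0 ≅ Z^6, C_1 ≅ Z^12, C_2 ≅ Z^8.

∂_1: C_1 → C_0 maps an edge to its endpoints' difference, ∂[p,q] = q − p.
As a 6×12 matrix over Z this has rank 5, with invariant factors (1,1,1,1,1).

The boundary map ∂_2: C_2 → C_1 sends each 2-simplex [p,q,r] to [q,r] − [p,r] + [p,q]. For instance
  ∂[0,1,5] = [1,5] − [0,5] + [0,1],
  ∂[0,1,2] = [1,2] − [0,2] + [0,1].
This gives a 12×8 integer matrix of rank 7; reducing to Smith normal form yields diagonal entries (1,1,1,1,1,1,1).

Reading off H_k = ker ∂_k / im ∂_{k+1}:

  H_1: rank ker ∂_1 − rank ∂_2 = (12 − 5) − 7 = 0, and the invariant factors of ∂_2 are all 1, so H_1 = 0.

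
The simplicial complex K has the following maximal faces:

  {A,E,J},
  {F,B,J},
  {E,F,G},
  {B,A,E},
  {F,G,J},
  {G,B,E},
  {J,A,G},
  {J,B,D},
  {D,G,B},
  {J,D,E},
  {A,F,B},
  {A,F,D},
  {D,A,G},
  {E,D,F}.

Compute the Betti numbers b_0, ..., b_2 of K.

Take the total order A < B < D < E < F < G < J on the vertex set. Then K (dimension 2) consists of the simplices:

  0-simplices (7): A, B, D, E, F, G, J
  1-simplices (21): AB, AD, AE, AF, AG, AJ, BD, BE, BF, BG, BJ, DE, DF, DG, DJ, EF, EG, EJ, FG, FJ, GJ
  2-simplices (14): ABE, ABF, ADF, ADG, AEJ, AGJ, BDG, BDJ, BEG, BFJ, DEF, DEJ, EFG, FGJ

giving chain groups C_0 ≅ Z^7, C_1 ≅ Z^21, C_2 ≅ Z^14.

Boundary ∂_1: C_1 → C_0 is given by ∂[p,q] = [q] − [p].
This gives a 7×21 integer matrix of rank 6; reducing to Smith normal form yields diagonal entries (1,1,1,1,1,1).

∂_2: C_2 → C_1 sends each 2-simplex [p,q,r] to [q,r] − [p,r] + [p,q]. For instance
  ∂ADG = DG − AG + AD,
  ∂BDJ = DJ − BJ + BD.
The 21×14 boundary matrix has rank 13 and Smith normal form diag(1,1,1,1,1,1,1,1,1,1,1,1,1).

Now H_k = ker ∂_k / im ∂_{k+1}, so:

  H_0: rank C_0 − rank ∂_1 = 7 − 6 = 1, and the invariant factors of ∂_1 are all 1, so H_0 = Z.
  H_1: rank ker ∂_1 − rank ∂_2 = (21 − 6) − 13 = 2, and the invariant factors of ∂_2 are all 1, so H_1 = Z^2.
  H_2: rank ker ∂_2 − rank ∂_3 = (14 − 13) − 0 = 1, and there is no ∂_3, so H_2 = Z.

(K is a triangulation of the torus T^2.)

Hence the Betti numbers are b_0 = 1, b_1 = 2, b_2 = 1.

b_0 = 1, b_1 = 2, b_2 = 1.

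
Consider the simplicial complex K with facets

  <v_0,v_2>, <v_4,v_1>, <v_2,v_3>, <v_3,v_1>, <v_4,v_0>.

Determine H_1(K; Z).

H_1 = Z.

Take the total order v_0 < v_1 < v_2 < v_3 < v_4 on the vertex set. Then K (dimension 1) consists of the simplices:

  0-simplices (5): [v_0], [v_1], [v_2], [v_3], [v_4]
  1-simplices (5): [v_0,v_2], [v_0,v_4], [v_1,v_3], [v_1,v_4], [v_2,v_3]

Hence C_0 ≅ Z^5, C_1 ≅ Z^5.

The boundary map ∂_1: C_1 → C_0 is given by ∂[p,q] = [q] − [p]. For instance
  ∂[v_1,v_4] = [v_4] − [v_1].
The 5×5 boundary matrix has rank 4 and Smith normal form diag(1,1,1,1).

Computing H_k = (kernel of ∂_k) / (image of ∂_{k+1}):

  H_1: rank ker ∂_1 − rank ∂_2 = (5 − 4) − 0 = 1, and there is no ∂_2, so H_1 ≅ Z.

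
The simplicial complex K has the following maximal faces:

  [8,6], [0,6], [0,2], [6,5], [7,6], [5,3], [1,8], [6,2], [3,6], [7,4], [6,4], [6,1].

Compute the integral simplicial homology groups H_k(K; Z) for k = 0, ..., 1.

K has 9 vertices, 12 edges.
rank ∂_0 = 0, rank ∂_1 = 8 ⇒ b_0 = 9 − 0 − 8 = 1; all invariant factors of ∂_1 are 1 so no torsion. So H_0 ≅ Z.
rank ∂_1 = 8, rank ∂_2 = 0 ⇒ b_1 = 12 − 8 − 0 = 4. So H_1 ≅ Z^4.

H_0 ≅ Z,  H_1 ≅ Z^4.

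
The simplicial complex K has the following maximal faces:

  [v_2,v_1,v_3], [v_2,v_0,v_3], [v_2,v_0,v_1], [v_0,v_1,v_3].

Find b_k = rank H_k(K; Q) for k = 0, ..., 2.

b_0 = 1, b_1 = 0, b_2 = 1.

We work with the vertex ordering v_0 < v_1 < v_2 < v_3. The simplices of K, each written with vertices in increasing order, are:

  0-simplices (4): [v_0], [v_1], [v_2], [v_3]
  1-simplices (6): [v_0,v_1], [v_0,v_2], [v_0,v_3], [v_1,v_2], [v_1,v_3], [v_2,v_3]
  2-simplices (4): [v_0,v_1,v_2], [v_0,v_1,v_3], [v_0,v_2,v_3], [v_1,v_2,v_3]

so the chain groups are C_0 ≅ Z^4, C_1 ≅ Z^6, C_2 ≅ Z^4.

∂_1: C_1 → C_0 sends each edge [p,q] (with p < q) to q − p. For instance
  ∂[v_0,v_3] = [v_3] − [v_0].
The resulting 4×6 matrix has rank 3, and its Smith normal form has invariant factors (1,1,1).

∂_2: C_2 → C_1 acts by ∂[p,q,r] = [q,r] − [p,r] + [p,q]. For instance
  ∂[v_0,v_1,v_2] = [v_1,v_2] − [v_0,v_2] + [v_0,v_1],
  ∂[v_0,v_2,v_3] = [v_2,v_3] − [v_0,v_3] + [v_0,v_2].
The resulting 6×4 matrix has rank 3, and its Smith normal form has invariant factors (1,1,1).

From H_k ≅ ker(∂_k) / im(∂_{k+1}) we obtain:

  H_0: rank C_0 − rank ∂_1 = 4 − 3 = 1, and the invariant factors of ∂_1 are all 1, so H_0 = Z.
  H_1: rank ker ∂_1 − rank ∂_2 = (6 − 3) − 3 = 0, and the invariant factors of ∂_2 are all 1, so H_1 = 0.
  H_2: rank ker ∂_2 − rank ∂_3 = (4 − 3) − 0 = 1, and there is no ∂_3, so H_2 = Z.

(K is a triangulation of the 2-sphere S^2.)

Hence the Betti numbers are b_0 = 1, b_1 = 0, b_2 = 1.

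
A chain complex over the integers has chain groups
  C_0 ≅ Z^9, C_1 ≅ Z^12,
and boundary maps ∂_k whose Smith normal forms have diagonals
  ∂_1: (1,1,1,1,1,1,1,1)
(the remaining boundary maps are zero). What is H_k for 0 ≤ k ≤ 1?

H_0 = Z,  H_1 = Z^4.

H_0: b_0 = 9 − 0 − 8 = 1; torsion from ∂_1 factors > 1: none. So H_0 = Z.
H_1: b_1 = 12 − 8 − 0 = 4; torsion from ∂_2 factors > 1: none. So H_1 = Z^4.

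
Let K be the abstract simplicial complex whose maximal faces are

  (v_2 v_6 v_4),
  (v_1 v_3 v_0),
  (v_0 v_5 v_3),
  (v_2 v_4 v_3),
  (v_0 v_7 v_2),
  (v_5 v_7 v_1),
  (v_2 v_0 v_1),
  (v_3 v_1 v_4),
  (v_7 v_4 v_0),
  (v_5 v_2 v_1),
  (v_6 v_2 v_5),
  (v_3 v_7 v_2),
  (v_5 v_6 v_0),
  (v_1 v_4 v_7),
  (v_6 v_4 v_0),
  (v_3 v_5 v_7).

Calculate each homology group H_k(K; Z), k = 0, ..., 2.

Fix the vertex order v_0 < v_1 < v_2 < v_3 < v_4 < v_5 < v_6 < v_7 and write every simplex with vertices in increasing order. Then dim K = 2 and the simplices of K are:

  0-simplices (8): [v_0], [v_1], [v_2], [v_3], [v_4], [v_5], [v_6], [v_7]
  1-simplices (24): (24 of them)
  2-simplices (16): (16 of them)

giving chain groups C_0 ≅ Z^8, C_1 ≅ Z^24, C_2 ≅ Z^16.

Boundary ∂_1: C_1 → C_0 sends each edge [p,q] (with p < q) to q − p. For instance
  ∂[v_1,v_3] = [v_3] − [v_1].
As a 8×24 matrix over Z this has rank 7, with invariant factors (1,1,1,1,1,1,1).

Boundary ∂_2: C_2 → C_1 sends each 2-simplex [p,q,r] to [q,r] − [p,r] + [p,q]. For instance
  ∂[v_0,v_4,v_6] = [v_4,v_6] − [v_0,v_6] + [v_0,v_4],
  ∂[v_2,v_3,v_4] = [v_3,v_4] − [v_2,v_4] + [v_2,v_3].
The 24×16 boundary matrix has rank 15 and Smith normal form diag(1,1,1,1,1,1,1,1,1,1,1,1,1,1,1).

Now H_k = ker ∂_k / im ∂_{k+1}, so:

  H_0: rank C_0 − rank ∂_1 = 8 − 7 = 1, and the invariant factors of ∂_1 are all 1, so H_0 = Z.
  H_1: rank ker ∂_1 − rank ∂_2 = (24 − 7) − 15 = 2, and the invariant factors of ∂_2 are all 1, so H_1 = Z^2.
  H_2: rank ker ∂_2 − rank ∂_3 = (16 − 15) − 0 = 1, and there is no ∂_3, so H_2 = Z.

As a check, the Euler characteristic is 8 − 24 + 16 = 0, which agrees with 1 − 2 + 1 = 0.

H_0 ≅ Z,  H_1 ≅ Z^2,  H_2 ≅ Z.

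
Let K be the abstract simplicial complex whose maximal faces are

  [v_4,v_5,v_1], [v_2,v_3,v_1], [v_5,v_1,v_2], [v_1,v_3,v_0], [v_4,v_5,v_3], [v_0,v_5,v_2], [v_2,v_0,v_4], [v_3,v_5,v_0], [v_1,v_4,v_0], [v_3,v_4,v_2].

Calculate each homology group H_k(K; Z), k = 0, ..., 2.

H_0 ≅ Z,  H_1 ≅ Z/2,  H_2 = 0.

Fix the vertex order v_0 < v_1 < v_2 < v_3 < v_4 < v_5 and write every simplex with vertices in increasing order. Then dim K = 2 and the simplices of K are:

  0-simplices (6): [v_0], [v_1], [v_2], [v_3], [v_4], [v_5]
  1-simplices (15): (15 of them)
  2-simplices (10): [v_0,v_1,v_3], [v_0,v_1,v_4], [v_0,v_2,v_4], [v_0,v_2,v_5], [v_0,v_3,v_5], [v_1,v_2,v_3], [v_1,v_2,v_5], [v_1,v_4,v_5], [v_2,v_3,v_4], [v_3,v_4,v_5]

Hence C_0 ≅ Z^6, C_1 ≅ Z^15, C_2 ≅ Z^10.

Boundary ∂_1: C_1 → C_0 maps an edge to its endpoints' difference, ∂[p,q] = q − p. For instance
  ∂[v_2,v_3] = [v_3] − [v_2].
The 6×15 boundary matrix has rank 5 and Smith normal form diag(1,1,1,1,1).

∂_2: C_2 → C_1 maps a triangle to the signed sum of its edges. For instance
  ∂[v_1,v_2,v_3] = [v_2,v_3] − [v_1,v_3] + [v_1,v_2],
  ∂[v_1,v_2,v_5] = [v_2,v_5] − [v_1,v_5] + [v_1,v_2].
The resulting 15×10 matrix has rank 10, and its Smith normal form has invariant factors (1,1,1,1,1,1,1,1,1,2).

From H_k ≅ ker(∂_k) / im(∂_{k+1}) we obtain:

  H_0: rank C_0 − rank ∂_1 = 6 − 5 = 1, and the invariant factors of ∂_1 are all 1, so H_0 = Z.
  H_1: rank ker ∂_1 − rank ∂_2 = (15 − 5) − 10 = 0, and ∂_2 has invariant factor 2 > 1, so H_1 = Z/2.
  H_2: rank ker ∂_2 − rank ∂_3 = (10 − 10) − 0 = 0, and there is no ∂_3, so H_2 = 0.

(K is a triangulation of the real projective plane RP^2.)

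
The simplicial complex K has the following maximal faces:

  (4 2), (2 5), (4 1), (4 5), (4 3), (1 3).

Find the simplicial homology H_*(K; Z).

H_0 ≅ Z,  H_1 ≅ Z^2.

We work with the vertex ordering 1 < 2 < 3 < 4 < 5. The simplices of K, each written with vertices in increasing order, are:

  0-simplices (5): [1], [2], [3], [4], [5]
  1-simplices (6): [1,3], [1,4], [2,4], [2,5], [3,4], [4,5]

giving chain groups C_0 ≅ Z^5, C_1 ≅ Z^6.

Boundary ∂_1: C_1 → C_0 maps an edge to its endpoints' difference, ∂[p,q] = q − p.
The resulting 5×6 matrix has rank 4, and its Smith normal form has invariant factors (1,1,1,1).

Computing H_k = (kernel of ∂_k) / (image of ∂_{k+1}):

  H_0: rank C_0 − rank ∂_1 = 5 − 4 = 1, and the invariant factors of ∂_1 are all 1, so H_0 ≅ Z.
  H_1: rank ker ∂_1 − rank ∂_2 = (6 − 4) − 0 = 2, and there is no ∂_2, so H_1 ≅ Z^2.

As a check, the Euler characteristic is 5 − 6 = -1, which agrees with 1 − 2 = -1.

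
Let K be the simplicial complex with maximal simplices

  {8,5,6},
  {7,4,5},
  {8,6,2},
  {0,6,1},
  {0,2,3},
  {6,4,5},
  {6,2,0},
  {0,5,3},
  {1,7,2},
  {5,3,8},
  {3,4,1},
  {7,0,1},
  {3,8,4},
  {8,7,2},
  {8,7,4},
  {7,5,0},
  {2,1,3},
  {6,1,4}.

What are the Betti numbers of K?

b_0 = 1, b_1 = 1, b_2 = 0.

Take the total order 0 < 1 < 2 < 3 < 4 < 5 < 6 < 7 < 8 on the vertex set. Then K (dimension 2) consists of the simplices:

  0-simplices (9): [0], [1], [2], [3], [4], [5], [6], [7], [8]
  1-simplices (27): (27 of them)
  2-simplices (18): [0,1,6], [0,1,7], [0,2,3], [0,2,6], [0,3,5], [0,5,7], [1,2,3], [1,2,7], [1,3,4], [1,4,6], [2,6,8], [2,7,8], [3,4,8], [3,5,8], [4,5,6], [4,5,7], [4,7,8], [5,6,8]

so the chain groups are C_0 ≅ Z^9, C_1 ≅ Z^27, C_2 ≅ Z^18.

The boundary map ∂_1: C_1 → C_0 is given by ∂[p,q] = [q] − [p].
This gives a 9×27 integer matrix of rank 8; reducing to Smith normal form yields diagonal entries (1,1,1,1,1,1,1,1).

∂_2: C_2 → C_1 acts by ∂[p,q,r] = [q,r] − [p,r] + [p,q]. For instance
  ∂[0,2,6] = [2,6] − [0,6] + [0,2],
  ∂[4,7,8] = [7,8] − [4,8] + [4,7].
The resulting 27×18 matrix has rank 18, and its Smith normal form has invariant factors (1,1,1,1,1,1,1,1,1,1,1,1,1,1,1,1,1,2).

Computing H_k = (kernel of ∂_k) / (image of ∂_{k+1}):

  H_0: rank C_0 − rank ∂_1 = 9 − 8 = 1, and the invariant factors of ∂_1 are all 1, so H_0 ≅ Z.
  H_1: rank ker ∂_1 − rank ∂_2 = (27 − 8) − 18 = 1, and ∂_2 has invariant factor 2 > 1, so H_1 ≅ Z ⊕ Z/2Z.
  H_2: rank ker ∂_2 − rank ∂_3 = (18 − 18) − 0 = 0, and there is no ∂_3, so H_2 ≅ 0.

Hence the Betti numbers are b_0 = 1, b_1 = 1, b_2 = 0.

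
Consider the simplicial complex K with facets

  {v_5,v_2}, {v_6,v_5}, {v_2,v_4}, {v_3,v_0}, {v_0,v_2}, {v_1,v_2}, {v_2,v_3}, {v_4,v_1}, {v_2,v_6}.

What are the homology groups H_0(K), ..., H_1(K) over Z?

H_0 = Z,  H_1 = Z^3.

Take the total order v_0 < v_1 < v_2 < v_3 < v_4 < v_5 < v_6 on the vertex set. Then K (dimension 1) consists of the simplices:

  0-simplices (7): [v_0], [v_1], [v_2], [v_3], [v_4], [v_5], [v_6]
  1-simplices (9): [v_0,v_2], [v_0,v_3], [v_1,v_2], [v_1,v_4], [v_2,v_3], [v_2,v_4], [v_2,v_5], [v_2,v_6], [v_5,v_6]

so the chain groups are C_0 ≅ Z^7, C_1 ≅ Z^9.

Boundary ∂_1: C_1 → C_0 maps an edge to its endpoints' difference, ∂[p,q] = q − p. For instance
  ∂[v_2,v_4] = [v_4] − [v_2].
As a 7×9 matrix over Z this has rank 6, with invariant factors (1,1,1,1,1,1).

Reading off H_k = ker ∂_k / im ∂_{k+1}:

  H_0: rank C_0 − rank ∂_1 = 7 − 6 = 1, and the invariant factors of ∂_1 are all 1, so H_0 ≅ Z.
  H_1: rank ker ∂_1 − rank ∂_2 = (9 − 6) − 0 = 3, and there is no ∂_2, so H_1 ≅ Z^3.

As a check, the Euler characteristic is 7 − 9 = -2, which agrees with 1 − 3 = -2.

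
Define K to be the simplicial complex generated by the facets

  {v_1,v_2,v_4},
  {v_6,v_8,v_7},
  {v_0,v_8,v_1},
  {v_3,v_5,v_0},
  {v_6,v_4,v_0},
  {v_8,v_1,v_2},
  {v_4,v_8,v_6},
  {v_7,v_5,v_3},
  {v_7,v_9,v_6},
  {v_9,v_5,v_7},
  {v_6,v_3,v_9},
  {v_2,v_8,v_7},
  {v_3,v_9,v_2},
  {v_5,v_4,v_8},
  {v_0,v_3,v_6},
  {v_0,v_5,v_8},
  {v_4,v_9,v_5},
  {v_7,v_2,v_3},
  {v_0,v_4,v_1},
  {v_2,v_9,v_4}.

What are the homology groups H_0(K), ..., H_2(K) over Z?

Fix the vertex order v_0 < v_1 < v_2 < v_3 < v_4 < v_5 < v_6 < v_7 < v_8 < v_9 and write every simplex with vertices in increasing order. Then dim K = 2 and the simplices of K are:

  0-simplices (10): [v_0], [v_1], [v_2], [v_3], [v_4], [v_5], [v_6], [v_7], [v_8], [v_9]
  1-simplices (30): (30 of them)
  2-simplices (20): (20 of them)

so the chain groups are C_0 ≅ Z^10, C_1 ≅ Z^30, C_2 ≅ Z^20.

Boundary ∂_1: C_1 → C_0 sends each edge [p,q] (with p < q) to q − p. For instance
  ∂[v_1,v_4] = [v_4] − [v_1].
The 10×30 boundary matrix has rank 9 and Smith normal form diag(1,1,1,1,1,1,1,1,1).

Boundary ∂_2: C_2 → C_1 sends each 2-simplex [p,q,r] to [q,r] − [p,r] + [p,q]. For instance
  ∂[v_0,v_5,v_8] = [v_5,v_8] − [v_0,v_8] + [v_0,v_5],
  ∂[v_3,v_5,v_7] = [v_5,v_7] − [v_3,v_7] + [v_3,v_5].
As a 30×20 matrix over Z this has rank 20, with invariant factors (1,1,1,1,1,1,1,1,1,1,1,1,1,1,1,1,1,1,1,2).

Reading off H_k = ker ∂_k / im ∂_{k+1}:

  H_0: rank C_0 − rank ∂_1 = 10 − 9 = 1, and the invariant factors of ∂_1 are all 1, so H_0 = Z.
  H_1: rank ker ∂_1 − rank ∂_2 = (30 − 9) − 20 = 1, and ∂_2 has invariant factor 2 > 1, so H_1 = Z ⊕ Z/2.
  H_2: rank ker ∂_2 − rank ∂_3 = (20 − 20) − 0 = 0, and there is no ∂_3, so H_2 = 0.

As a check, the Euler characteristic is 10 − 30 + 20 = 0, which agrees with 1 − 1 + 0 = 0.

H_0 ≅ Z,  H_1 ≅ Z ⊕ Z/2,  H_2 = 0.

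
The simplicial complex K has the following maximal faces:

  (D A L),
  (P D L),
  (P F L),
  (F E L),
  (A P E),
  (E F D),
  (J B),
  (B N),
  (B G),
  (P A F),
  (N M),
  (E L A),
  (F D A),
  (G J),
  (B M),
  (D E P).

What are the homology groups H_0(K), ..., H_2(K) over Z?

We work with the vertex ordering A < B < D < E < F < G < J < L < M < N < P. The simplices of K, each written with vertices in increasing order, are:

  0-simplices (11): A, B, D, E, F, G, J, L, M, N, P
  1-simplices (21): AD, AE, AF, AL, AP, BG, BJ, BM, BN, DE, DF, DL, DP, EF, EL, EP, FL, FP, GJ, LP, MN
  2-simplices (10): ADF, ADL, AEL, AEP, AFP, DEF, DEP, DLP, EFL, FLP

so the chain groups are C_0 ≅ Z^11, C_1 ≅ Z^21, C_2 ≅ Z^10.

Boundary ∂_1: C_1 → C_0 is given by ∂[p,q] = [q] − [p]. For instance
  ∂BN = N − B.
The resulting 11×21 matrix has rank 9, and its Smith normal form has invariant factors (1,1,1,1,1,1,1,1,1).

Boundary ∂_2: C_2 → C_1 maps a triangle to the signed sum of its edges. For instance
  ∂ADF = DF − AF + AD,
  ∂DEF = EF − DF + DE.
The 21×10 boundary matrix has rank 10 and Smith normal form diag(1,1,1,1,1,1,1,1,1,2).

From H_k ≅ ker(∂_k) / im(∂_{k+1}) we obtain:

  H_0: rank C_0 − rank ∂_1 = 11 − 9 = 2, and the invariant factors of ∂_1 are all 1, so H_0 ≅ Z^2.
  H_1: rank ker ∂_1 − rank ∂_2 = (21 − 9) − 10 = 2, and ∂_2 has invariant factor 2 > 1, so H_1 ≅ Z^2 × Z/2.
  H_2: rank ker ∂_2 − rank ∂_3 = (10 − 10) − 0 = 0, and there is no ∂_3, so H_2 ≅ 0.

H_0 = Z^2,  H_1 = Z^2 × Z/2,  H_2 = 0.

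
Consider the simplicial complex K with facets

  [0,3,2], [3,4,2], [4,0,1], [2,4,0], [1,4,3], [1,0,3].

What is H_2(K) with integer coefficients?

H_2 = Z.

Order the vertices as 0 < 1 < 2 < 3 < 4. Listing each simplex with vertices in this order, K has dimension 2 with simplices:

  0-simplices (5): [0], [1], [2], [3], [4]
  1-simplices (9): [0,1], [0,2], [0,3], [0,4], [1,3], [1,4], [2,3], [2,4], [3,4]
  2-simplices (6): [0,1,3], [0,1,4], [0,2,3], [0,2,4], [1,3,4], [2,3,4]

Hence C_0 ≅ Z^5, C_1 ≅ Z^9, C_2 ≅ Z^6.

Boundary ∂_1: C_1 → C_0 is given by ∂[p,q] = [q] − [p]. For instance
  ∂[0,3] = [3] − [0].
The resulting 5×9 matrix has rank 4, and its Smith normal form has invariant factors (1,1,1,1).

Boundary ∂_2: C_2 → C_1 acts by ∂[p,q,r] = [q,r] − [p,r] + [p,q]. For instance
  ∂[0,2,3] = [2,3] − [0,3] + [0,2],
  ∂[2,3,4] = [3,4] − [2,4] + [2,3].
This gives a 9×6 integer matrix of rank 5; reducing to Smith normal form yields diagonal entries (1,1,1,1,1).

Reading off H_k = ker ∂_k / im ∂_{k+1}:

  H_2: rank ker ∂_2 − rank ∂_3 = (6 − 5) − 0 = 1, and there is no ∂_3, so H_2 ≅ Z.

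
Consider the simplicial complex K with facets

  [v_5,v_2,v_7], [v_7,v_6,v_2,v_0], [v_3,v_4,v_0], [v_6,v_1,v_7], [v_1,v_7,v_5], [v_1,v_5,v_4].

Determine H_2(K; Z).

H_2 = 0.

We work with the vertex ordering v_0 < v_1 < v_2 < v_3 < v_4 < v_5 < v_6 < v_7. The simplices of K, each written with vertices in increasing order, are:

  0-simplices (8): [v_0], [v_1], [v_2], [v_3], [v_4], [v_5], [v_6], [v_7]
  1-simplices (16): (16 of them)
  2-simplices (9): [v_0,v_2,v_6], [v_0,v_2,v_7], [v_0,v_3,v_4], [v_0,v_6,v_7], [v_1,v_4,v_5], [v_1,v_5,v_7], [v_1,v_6,v_7], [v_2,v_5,v_7], [v_2,v_6,v_7]
  3-simplices (1): [v_0,v_2,v_6,v_7]

giving chain groups C_0 ≅ Z^8, C_1 ≅ Z^16, C_2 ≅ Z^9, C_3 ≅ Z^1.

∂_1: C_1 → C_0 maps an edge to its endpoints' difference, ∂[p,q] = q − p.
The resulting 8×16 matrix has rank 7, and its Smith normal form has invariant factors (1,1,1,1,1,1,1).

Boundary ∂_2: C_2 → C_1 sends each 2-simplex [p,q,r] to [q,r] − [p,r] + [p,q]. For instance
  ∂[v_1,v_6,v_7] = [v_6,v_7] − [v_1,v_7] + [v_1,v_6],
  ∂[v_0,v_2,v_7] = [v_2,v_7] − [v_0,v_7] + [v_0,v_2].
As a 16×9 matrix over Z this has rank 8, with invariant factors (1,1,1,1,1,1,1,1).

The boundary map ∂_3: C_3 → C_2 sends each 3-simplex σ to the alternating sum Σ_i (−1)^i (σ with its i-th vertex removed). For instance
  ∂[v_0,v_2,v_6,v_7] = [v_2,v_6,v_7] − [v_0,v_6,v_7] + [v_0,v_2,v_7] − [v_0,v_2,v_6].
The resulting 9×1 matrix has rank 1, and its Smith normal form has invariant factors (1).

Now H_k = ker ∂_k / im ∂_{k+1}, so:

  H_2: rank ker ∂_2 − rank ∂_3 = (9 − 8) − 1 = 0, and the invariant factors of ∂_3 are all 1, so H_2 ≅ 0.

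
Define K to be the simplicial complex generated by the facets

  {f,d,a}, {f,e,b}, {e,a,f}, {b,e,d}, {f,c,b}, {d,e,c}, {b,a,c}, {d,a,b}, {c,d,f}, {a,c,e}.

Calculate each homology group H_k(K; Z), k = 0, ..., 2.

H_0 = Z,  H_1 = Z_2,  H_2 = 0.

Fix the vertex order a < b < c < d < e < f and write every simplex with vertices in increasing order. Then dim K = 2 and the simplices of K are:

  0-simplices (6): a, b, c, d, e, f
  1-simplices (15): ab, ac, ad, ae, af, bc, bd, be, bf, cd, ce, cf, de, df, ef
  2-simplices (10): abc, abd, ace, adf, aef, bcf, bde, bef, cde, cdf

Hence C_0 ≅ Z^6, C_1 ≅ Z^15, C_2 ≅ Z^10.

The boundary map ∂_1: C_1 → C_0 maps an edge to its endpoints' difference, ∂[p,q] = q − p. For instance
  ∂be = e − b.
The resulting 6×15 matrix has rank 5, and its Smith normal form has invariant factors (1,1,1,1,1).

The boundary map ∂_2: C_2 → C_1 acts by ∂[p,q,r] = [q,r] − [p,r] + [p,q]. For instance
  ∂bcf = cf − bf + bc,
  ∂cdf = df − cf + cd.
This gives a 15×10 integer matrix of rank 10; reducing to Smith normal form yields diagonal entries (1,1,1,1,1,1,1,1,1,2).

Reading off H_k = ker ∂_k / im ∂_{k+1}:

  H_0: rank C_0 − rank ∂_1 = 6 − 5 = 1, and the invariant factors of ∂_1 are all 1, so H_0 = Z.
  H_1: rank ker ∂_1 − rank ∂_2 = (15 − 5) − 10 = 0, and ∂_2 has invariant factor 2 > 1, so H_1 = Z_2.
  H_2: rank ker ∂_2 − rank ∂_3 = (10 − 10) − 0 = 0, and there is no ∂_3, so H_2 = 0.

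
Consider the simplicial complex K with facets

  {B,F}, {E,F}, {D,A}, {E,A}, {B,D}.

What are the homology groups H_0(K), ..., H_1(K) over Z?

H_0 ≅ Z,  H_1 ≅ Z.

Take the total order A < B < D < E < F on the vertex set. Then K (dimension 1) consists of the simplices:

  0-simplices (5): A, B, D, E, F
  1-simplices (5): AD, AE, BD, BF, EF

Hence C_0 ≅ Z^5, C_1 ≅ Z^5.

Boundary ∂_1: C_1 → C_0 is given by ∂[p,q] = [q] − [p].
As a 5×5 matrix over Z this has rank 4, with invariant factors (1,1,1,1).

From H_k ≅ ker(∂_k) / im(∂_{k+1}) we obtain:

  H_0: rank C_0 − rank ∂_1 = 5 − 4 = 1, and the invariant factors of ∂_1 are all 1, so H_0 ≅ Z.
  H_1: rank ker ∂_1 − rank ∂_2 = (5 − 4) − 0 = 1, and there is no ∂_2, so H_1 ≅ Z.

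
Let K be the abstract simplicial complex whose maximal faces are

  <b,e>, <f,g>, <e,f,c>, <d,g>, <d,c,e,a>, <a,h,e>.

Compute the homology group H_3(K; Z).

Order the vertices as a < b < c < d < e < f < g < h. Listing each simplex with vertices in this order, K has dimension 3 with simplices:

  0-simplices (8): a, b, c, d, e, f, g, h
  1-simplices (13): ac, ad, ae, ah, be, cd, ce, cf, de, dg, ef, eh, fg
  2-simplices (6): acd, ace, ade, aeh, cde, cef
  3-simplices (1): acde

giving chain groups C_0 ≅ Z^8, C_1 ≅ Z^13, C_2 ≅ Z^6, C_3 ≅ Z^1.

Boundary ∂_1: C_1 → C_0 maps an edge to its endpoints' difference, ∂[p,q] = q − p.
The resulting 8×13 matrix has rank 7, and its Smith normal form has invariant factors (1,1,1,1,1,1,1).

∂_2: C_2 → C_1 maps a triangle to the signed sum of its edges. For instance
  ∂acd = cd − ad + ac,
  ∂aeh = eh − ah + ae.
As a 13×6 matrix over Z this has rank 5, with invariant factors (1,1,1,1,1).

The boundary map ∂_3: C_3 → C_2 sends each 3-simplex σ to the alternating sum Σ_i (−1)^i (σ with its i-th vertex removed). For instance
  ∂acde = cde − ade + ace − acd.
The 6×1 boundary matrix has rank 1 and Smith normal form diag(1).

Reading off H_k = ker ∂_k / im ∂_{k+1}:

  H_3: rank ker ∂_3 − rank ∂_4 = (1 − 1) − 0 = 0, and there is no ∂_4, so H_3 ≅ 0.

H_3 = 0.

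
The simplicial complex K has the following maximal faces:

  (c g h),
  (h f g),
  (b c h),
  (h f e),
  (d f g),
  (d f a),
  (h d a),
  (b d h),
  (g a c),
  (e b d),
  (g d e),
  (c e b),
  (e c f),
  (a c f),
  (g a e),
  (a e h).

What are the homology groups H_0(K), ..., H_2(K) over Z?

H_0 = Z,  H_1 = Z^2,  H_2 = Z.

K has 8 vertices, 24 edges, 16 triangles.
rank ∂_0 = 0, rank ∂_1 = 7 ⇒ b_0 = 8 − 0 − 7 = 1; all invariant factors of ∂_1 are 1 so no torsion. So H_0 ≅ Z.
rank ∂_1 = 7, rank ∂_2 = 15 ⇒ b_1 = 24 − 7 − 15 = 2; all invariant factors of ∂_2 are 1 so no torsion. So H_1 ≅ Z^2.
rank ∂_2 = 15, rank ∂_3 = 0 ⇒ b_2 = 16 − 15 − 0 = 1. So H_2 ≅ Z.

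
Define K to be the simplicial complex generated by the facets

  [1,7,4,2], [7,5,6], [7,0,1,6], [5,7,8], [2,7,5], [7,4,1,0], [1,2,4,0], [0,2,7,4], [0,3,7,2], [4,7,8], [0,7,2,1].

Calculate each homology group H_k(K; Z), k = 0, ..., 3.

K has 9 vertices, 22 edges, 20 triangles, 7 3-simplices.
rank ∂_0 = 0, rank ∂_1 = 8 ⇒ b_0 = 9 − 0 − 8 = 1; all invariant factors of ∂_1 are 1 so no torsion. So H_0 = Z.
rank ∂_1 = 8, rank ∂_2 = 14 ⇒ b_1 = 22 − 8 − 14 = 0; all invariant factors of ∂_2 are 1 so no torsion. So H_1 = 0.
rank ∂_2 = 14, rank ∂_3 = 6 ⇒ b_2 = 20 − 14 − 6 = 0; all invariant factors of ∂_3 are 1 so no torsion. So H_2 = 0.
rank ∂_3 = 6, rank ∂_4 = 0 ⇒ b_3 = 7 − 6 − 0 = 1. So H_3 = Z.

H_0 = Z,  H_1 = 0,  H_2 = 0,  H_3 = Z.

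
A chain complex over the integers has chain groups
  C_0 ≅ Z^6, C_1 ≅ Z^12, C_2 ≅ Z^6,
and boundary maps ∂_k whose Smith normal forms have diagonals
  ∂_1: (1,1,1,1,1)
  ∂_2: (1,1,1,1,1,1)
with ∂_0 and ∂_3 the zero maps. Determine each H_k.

H_0 = Z,  H_1 = Z,  H_2 = 0.

H_0: b_0 = 6 − 0 − 5 = 1; torsion from ∂_1 factors > 1: none. So H_0 = Z.
H_1: b_1 = 12 − 5 − 6 = 1; torsion from ∂_2 factors > 1: none. So H_1 = Z.
H_2: b_2 = 6 − 6 − 0 = 0; torsion from ∂_3 factors > 1: none. So H_2 = 0.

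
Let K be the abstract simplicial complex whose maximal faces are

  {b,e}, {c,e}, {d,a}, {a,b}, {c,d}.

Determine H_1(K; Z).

H_1 = Z.

Take the total order a < b < c < d < e on the vertex set. Then K (dimension 1) consists of the simplices:

  0-simplices (5): a, b, c, d, e
  1-simplices (5): ab, ad, be, cd, ce

so the chain groups are C_0 ≅ Z^5, C_1 ≅ Z^5.

The boundary map ∂_1: C_1 → C_0 is given by ∂[p,q] = [q] − [p]. For instance
  ∂cd = d − c.
As a 5×5 matrix over Z this has rank 4, with invariant factors (1,1,1,1).

Now H_k = ker ∂_k / im ∂_{k+1}, so:

  H_1: rank ker ∂_1 − rank ∂_2 = (5 − 4) − 0 = 1, and there is no ∂_2, so H_1 ≅ Z.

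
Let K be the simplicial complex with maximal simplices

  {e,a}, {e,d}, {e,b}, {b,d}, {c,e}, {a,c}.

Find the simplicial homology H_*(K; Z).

Order the vertices as a < b < c < d < e. Listing each simplex with vertices in this order, K has dimension 1 with simplices:

  0-simplices (5): a, b, c, d, e
  1-simplices (6): ac, ae, bd, be, ce, de

so the chain groups are C_0 ≅ Z^5, C_1 ≅ Z^6.

The boundary map ∂_1: C_1 → C_0 is given by ∂[p,q] = [q] − [p]. For instance
  ∂be = e − b.
The 5×6 boundary matrix has rank 4 and Smith normal form diag(1,1,1,1).

Now H_k = ker ∂_k / im ∂_{k+1}, so:

  H_0: rank C_0 − rank ∂_1 = 5 − 4 = 1, and the invariant factors of ∂_1 are all 1, so H_0 ≅ Z.
  H_1: rank ker ∂_1 − rank ∂_2 = (6 − 4) − 0 = 2, and there is no ∂_2, so H_1 ≅ Z^2.

As a check, the Euler characteristic is 5 − 6 = -1, which agrees with 1 − 2 = -1.

H_0 = Z,  H_1 = Z^2.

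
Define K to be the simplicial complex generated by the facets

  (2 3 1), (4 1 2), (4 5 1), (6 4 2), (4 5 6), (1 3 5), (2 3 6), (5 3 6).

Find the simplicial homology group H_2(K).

H_2 ≅ Z.

We work with the vertex ordering 1 < 2 < 3 < 4 < 5 < 6. The simplices of K, each written with vertices in increasing order, are:

  0-simplices (6): [1], [2], [3], [4], [5], [6]
  1-simplices (12): [1,2], [1,3], [1,4], [1,5], [2,3], [2,4], [2,6], [3,5], [3,6], [4,5], [4,6], [5,6]
  2-simplices (8): [1,2,3], [1,2,4], [1,3,5], [1,4,5], [2,3,6], [2,4,6], [3,5,6], [4,5,6]

so the chain groups are C_0 ≅ Z^6, C_1 ≅ Z^12, C_2 ≅ Z^8.

The boundary map ∂_1: C_1 → C_0 maps an edge to its endpoints' difference, ∂[p,q] = q − p. For instance
  ∂[2,4] = [4] − [2].
As a 6×12 matrix over Z this has rank 5, with invariant factors (1,1,1,1,1).

∂_2: C_2 → C_1 acts by ∂[p,q,r] = [q,r] − [p,r] + [p,q]. For instance
  ∂[1,3,5] = [3,5] − [1,5] + [1,3],
  ∂[1,4,5] = [4,5] − [1,5] + [1,4].
The 12×8 boundary matrix has rank 7 and Smith normal form diag(1,1,1,1,1,1,1).

From H_k ≅ ker(∂_k) / im(∂_{k+1}) we obtain:

  H_2: rank ker ∂_2 − rank ∂_3 = (8 − 7) − 0 = 1, and there is no ∂_3, so H_2 ≅ Z.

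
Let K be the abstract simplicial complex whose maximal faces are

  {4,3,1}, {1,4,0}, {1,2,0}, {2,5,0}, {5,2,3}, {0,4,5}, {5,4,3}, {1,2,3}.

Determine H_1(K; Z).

We work with the vertex ordering 0 < 1 < 2 < 3 < 4 < 5. The simplices of K, each written with vertices in increasing order, are:

  0-simplices (6): [0], [1], [2], [3], [4], [5]
  1-simplices (12): [0,1], [0,2], [0,4], [0,5], [1,2], [1,3], [1,4], [2,3], [2,5], [3,4], [3,5], [4,5]
  2-simplices (8): [0,1,2], [0,1,4], [0,2,5], [0,4,5], [1,2,3], [1,3,4], [2,3,5], [3,4,5]

Hence C_0 ≅ Z^6, C_1 ≅ Z^12, C_2 ≅ Z^8.

Boundary ∂_1: C_1 → C_0 is given by ∂[p,q] = [q] − [p]. For instance
  ∂[2,3] = [3] − [2].
This gives a 6×12 integer matrix of rank 5; reducing to Smith normal form yields diagonal entries (1,1,1,1,1).

The boundary map ∂_2: C_2 → C_1 acts by ∂[p,q,r] = [q,r] − [p,r] + [p,q]. For instance
  ∂[0,4,5] = [4,5] − [0,5] + [0,4],
  ∂[3,4,5] = [4,5] − [3,5] + [3,4].
The resulting 12×8 matrix has rank 7, and its Smith normal form has invariant factors (1,1,1,1,1,1,1).

Now H_k = ker ∂_k / im ∂_{k+1}, so:

  H_1: rank ker ∂_1 − rank ∂_2 = (12 − 5) − 7 = 0, and the invariant factors of ∂_2 are all 1, so H_1 ≅ 0.

(K is a triangulation of the 2-sphere S^2.)

H_1 = 0.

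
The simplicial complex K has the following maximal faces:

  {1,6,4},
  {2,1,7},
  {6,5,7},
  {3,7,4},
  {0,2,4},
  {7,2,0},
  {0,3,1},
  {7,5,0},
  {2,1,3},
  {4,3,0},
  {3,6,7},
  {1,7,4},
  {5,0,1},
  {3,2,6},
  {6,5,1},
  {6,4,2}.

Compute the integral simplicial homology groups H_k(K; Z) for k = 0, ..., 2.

H_0 ≅ Z,  H_1 ≅ Z^2,  H_2 ≅ Z.

Order the vertices as 0 < 1 < 2 < 3 < 4 < 5 < 6 < 7. Listing each simplex with vertices in this order, K has dimension 2 with simplices:

  0-simplices (8): [0], [1], [2], [3], [4], [5], [6], [7]
  1-simplices (24): (24 of them)
  2-simplices (16): [0,1,3], [0,1,5], [0,2,4], [0,2,7], [0,3,4], [0,5,7], [1,2,3], [1,2,7], [1,4,6], [1,4,7], [1,5,6], [2,3,6], [2,4,6], [3,4,7], [3,6,7], [5,6,7]

so the chain groups are C_0 ≅ Z^8, C_1 ≅ Z^24, C_2 ≅ Z^16.

Boundary ∂_1: C_1 → C_0 maps an edge to its endpoints' difference, ∂[p,q] = q − p.
This gives a 8×24 integer matrix of rank 7; reducing to Smith normal form yields diagonal entries (1,1,1,1,1,1,1).

Boundary ∂_2: C_2 → C_1 acts by ∂[p,q,r] = [q,r] − [p,r] + [p,q]. For instance
  ∂[0,2,7] = [2,7] − [0,7] + [0,2],
  ∂[1,4,6] = [4,6] − [1,6] + [1,4].
The 24×16 boundary matrix has rank 15 and Smith normal form diag(1,1,1,1,1,1,1,1,1,1,1,1,1,1,1).

Computing H_k = (kernel of ∂_k) / (image of ∂_{k+1}):

  H_0: rank C_0 − rank ∂_1 = 8 − 7 = 1, and the invariant factors of ∂_1 are all 1, so H_0 ≅ Z.
  H_1: rank ker ∂_1 − rank ∂_2 = (24 − 7) − 15 = 2, and the invariant factors of ∂_2 are all 1, so H_1 ≅ Z^2.
  H_2: rank ker ∂_2 − rank ∂_3 = (16 − 15) − 0 = 1, and there is no ∂_3, so H_2 ≅ Z.

(K is a triangulation of the torus T^2.)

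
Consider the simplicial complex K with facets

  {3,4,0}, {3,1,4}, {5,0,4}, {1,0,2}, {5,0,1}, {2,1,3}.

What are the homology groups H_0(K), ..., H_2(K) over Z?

Order the vertices as 0 < 1 < 2 < 3 < 4 < 5. Listing each simplex with vertices in this order, K has dimension 2 with simplices:

  0-simplices (6): [0], [1], [2], [3], [4], [5]
  1-simplices (12): [0,1], [0,2], [0,3], [0,4], [0,5], [1,2], [1,3], [1,4], [1,5], [2,3], [3,4], [4,5]
  2-simplices (6): [0,1,2], [0,1,5], [0,3,4], [0,4,5], [1,2,3], [1,3,4]

giving chain groups C_0 ≅ Z^6, C_1 ≅ Z^12, C_2 ≅ Z^6.

The boundary map ∂_1: C_1 → C_0 maps an edge to its endpoints' difference, ∂[p,q] = q − p.
The resulting 6×12 matrix has rank 5, and its Smith normal form has invariant factors (1,1,1,1,1).

Boundary ∂_2: C_2 → C_1 maps a triangle to the signed sum of its edges. For instance
  ∂[0,3,4] = [3,4] − [0,4] + [0,3],
  ∂[0,1,2] = [1,2] − [0,2] + [0,1].
The resulting 12×6 matrix has rank 6, and its Smith normal form has invariant factors (1,1,1,1,1,1).

Now H_k = ker ∂_k / im ∂_{k+1}, so:

  H_0: rank C_0 − rank ∂_1 = 6 − 5 = 1, and the invariant factors of ∂_1 are all 1, so H_0 = Z.
  H_1: rank ker ∂_1 − rank ∂_2 = (12 − 5) − 6 = 1, and the invariant factors of ∂_2 are all 1, so H_1 = Z.
  H_2: rank ker ∂_2 − rank ∂_3 = (6 − 6) − 0 = 0, and there is no ∂_3, so H_2 = 0.

(K is a triangulation of the cylinder S^1 x I.)

H_0 = Z,  H_1 = Z,  H_2 = 0.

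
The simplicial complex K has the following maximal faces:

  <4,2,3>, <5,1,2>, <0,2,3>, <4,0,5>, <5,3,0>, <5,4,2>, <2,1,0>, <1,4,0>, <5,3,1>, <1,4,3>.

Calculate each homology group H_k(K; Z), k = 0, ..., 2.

H_0 ≅ Z,  H_1 ≅ Z/2,  H_2 = 0.

Take the total order 0 < 1 < 2 < 3 < 4 < 5 on the vertex set. Then K (dimension 2) consists of the simplices:

  0-simplices (6): [0], [1], [2], [3], [4], [5]
  1-simplices (15): [0,1], [0,2], [0,3], [0,4], [0,5], [1,2], [1,3], [1,4], [1,5], [2,3], [2,4], [2,5], [3,4], [3,5], [4,5]
  2-simplices (10): [0,1,2], [0,1,4], [0,2,3], [0,3,5], [0,4,5], [1,2,5], [1,3,4], [1,3,5], [2,3,4], [2,4,5]

so the chain groups are C_0 ≅ Z^6, C_1 ≅ Z^15, C_2 ≅ Z^10.

The boundary map ∂_1: C_1 → C_0 maps an edge to its endpoints' difference, ∂[p,q] = q − p. For instance
  ∂[1,3] = [3] − [1].
The resulting 6×15 matrix has rank 5, and its Smith normal form has invariant factors (1,1,1,1,1).

Boundary ∂_2: C_2 → C_1 maps a triangle to the signed sum of its edges. For instance
  ∂[0,3,5] = [3,5] − [0,5] + [0,3],
  ∂[2,4,5] = [4,5] − [2,5] + [2,4].
As a 15×10 matrix over Z this has rank 10, with invariant factors (1,1,1,1,1,1,1,1,1,2).

Reading off H_k = ker ∂_k / im ∂_{k+1}:

  H_0: rank C_0 − rank ∂_1 = 6 − 5 = 1, and the invariant factors of ∂_1 are all 1, so H_0 ≅ Z.
  H_1: rank ker ∂_1 − rank ∂_2 = (15 − 5) − 10 = 0, and ∂_2 has invariant factor 2 > 1, so H_1 ≅ Z/2.
  H_2: rank ker ∂_2 − rank ∂_3 = (10 − 10) − 0 = 0, and there is no ∂_3, so H_2 ≅ 0.

As a check, the Euler characteristic is 6 − 15 + 10 = 1, which agrees with 1 − 0 + 0 = 1.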